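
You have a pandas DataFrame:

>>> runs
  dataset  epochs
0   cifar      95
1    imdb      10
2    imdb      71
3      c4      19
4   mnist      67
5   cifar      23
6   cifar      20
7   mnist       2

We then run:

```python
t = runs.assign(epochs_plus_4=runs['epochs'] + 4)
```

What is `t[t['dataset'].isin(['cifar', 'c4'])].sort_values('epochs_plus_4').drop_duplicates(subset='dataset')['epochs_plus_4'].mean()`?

23.5

add column epochs_plus_4 = runs['epochs'] + 4:
  dataset  epochs  epochs_plus_4
0   cifar      95             99
1    imdb      10             14
2    imdb      71             75
3      c4      19             23
4   mnist      67             71
5   cifar      23             27
6   cifar      20             24
7   mnist       2              6
filter rows where dataset in ['cifar', 'c4']:
  dataset  epochs  epochs_plus_4
0   cifar      95             99
3      c4      19             23
5   cifar      23             27
6   cifar      20             24
sort by epochs_plus_4:
  dataset  epochs  epochs_plus_4
3      c4      19             23
6   cifar      20             24
5   cifar      23             27
0   cifar      95             99
drop duplicate dataset (keep=first):
  dataset  epochs  epochs_plus_4
3      c4      19             23
6   cifar      20             24
mean of column 'epochs_plus_4' → 23.5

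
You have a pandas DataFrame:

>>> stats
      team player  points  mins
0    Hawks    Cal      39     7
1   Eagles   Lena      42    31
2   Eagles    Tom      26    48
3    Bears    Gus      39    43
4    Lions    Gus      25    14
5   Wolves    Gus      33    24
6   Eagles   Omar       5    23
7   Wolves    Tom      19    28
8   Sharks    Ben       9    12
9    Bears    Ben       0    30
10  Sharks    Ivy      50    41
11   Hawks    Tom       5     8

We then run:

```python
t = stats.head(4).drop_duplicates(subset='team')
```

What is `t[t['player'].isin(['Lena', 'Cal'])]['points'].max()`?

42

take first 4 rows:
     team player  points  mins
0   Hawks    Cal      39     7
1  Eagles   Lena      42    31
2  Eagles    Tom      26    48
3   Bears    Gus      39    43
drop duplicate team (keep=first):
     team player  points  mins
0   Hawks    Cal      39     7
1  Eagles   Lena      42    31
3   Bears    Gus      39    43
filter rows where player in ['Lena', 'Cal']:
     team player  points  mins
0   Hawks    Cal      39     7
1  Eagles   Lena      42    31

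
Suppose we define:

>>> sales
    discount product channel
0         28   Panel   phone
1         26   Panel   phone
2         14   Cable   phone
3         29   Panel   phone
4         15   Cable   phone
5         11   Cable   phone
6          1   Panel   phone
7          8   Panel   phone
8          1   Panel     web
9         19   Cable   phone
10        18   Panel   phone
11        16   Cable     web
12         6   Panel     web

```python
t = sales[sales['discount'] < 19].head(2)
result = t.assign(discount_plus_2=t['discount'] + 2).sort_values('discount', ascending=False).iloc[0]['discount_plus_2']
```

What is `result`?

filter rows where discount < 19:
    discount product channel
2         14   Cable   phone
4         15   Cable   phone
5         11   Cable   phone
6          1   Panel   phone
7          8   Panel   phone
8          1   Panel     web
10        18   Panel   phone
11        16   Cable     web
12         6   Panel     web
take first 2 rows:
   discount product channel
2        14   Cable   phone
4        15   Cable   phone
add column discount_plus_2 = t['discount'] + 2:
   discount product channel  discount_plus_2
2        14   Cable   phone               16
4        15   Cable   phone               17
sort by discount descending:
   discount product channel  discount_plus_2
4        15   Cable   phone               17
2        14   Cable   phone               16

17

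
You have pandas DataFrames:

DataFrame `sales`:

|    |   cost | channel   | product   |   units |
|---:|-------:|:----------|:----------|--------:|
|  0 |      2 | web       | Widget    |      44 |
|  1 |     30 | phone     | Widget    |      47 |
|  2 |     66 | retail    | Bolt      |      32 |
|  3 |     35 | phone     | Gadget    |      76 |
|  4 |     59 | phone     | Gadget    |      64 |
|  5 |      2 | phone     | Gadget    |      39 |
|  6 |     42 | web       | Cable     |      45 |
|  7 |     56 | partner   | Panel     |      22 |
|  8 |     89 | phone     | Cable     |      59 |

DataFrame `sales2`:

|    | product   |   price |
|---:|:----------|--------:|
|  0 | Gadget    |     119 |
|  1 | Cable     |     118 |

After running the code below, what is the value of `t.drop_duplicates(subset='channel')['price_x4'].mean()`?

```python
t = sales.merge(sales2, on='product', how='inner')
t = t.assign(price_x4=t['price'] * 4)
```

merge on 'product' (how='inner') → 5 rows:
   cost channel product  units  price
0    35   phone  Gadget     76    119
1    59   phone  Gadget     64    119
2     2   phone  Gadget     39    119
3    42     web   Cable     45    118
4    89   phone   Cable     59    118
add column price_x4 = t['price'] * 4:
   cost channel product  units  price  price_x4
0    35   phone  Gadget     76    119       476
1    59   phone  Gadget     64    119       476
2     2   phone  Gadget     39    119       476
3    42     web   Cable     45    118       472
4    89   phone   Cable     59    118       472
drop duplicate channel (keep=first):
   cost channel product  units  price  price_x4
0    35   phone  Gadget     76    119       476
3    42     web   Cable     45    118       472
The mean of column 'price_x4' is 474.0.

474.0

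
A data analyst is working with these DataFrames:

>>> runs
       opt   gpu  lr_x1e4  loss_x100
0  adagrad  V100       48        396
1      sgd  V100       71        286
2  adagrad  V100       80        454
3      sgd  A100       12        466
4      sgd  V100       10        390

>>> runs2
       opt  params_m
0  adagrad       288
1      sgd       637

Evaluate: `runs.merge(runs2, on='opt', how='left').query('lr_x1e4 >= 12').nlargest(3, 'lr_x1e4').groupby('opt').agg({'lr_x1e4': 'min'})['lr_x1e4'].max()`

merge on 'opt' (how='left') → 5 rows:
       opt   gpu  lr_x1e4  loss_x100  params_m
0  adagrad  V100       48        396       288
1      sgd  V100       71        286       637
2  adagrad  V100       80        454       288
3      sgd  A100       12        466       637
4      sgd  V100       10        390       637
filter rows where lr_x1e4 >= 12:
       opt   gpu  lr_x1e4  loss_x100  params_m
0  adagrad  V100       48        396       288
1      sgd  V100       71        286       637
2  adagrad  V100       80        454       288
3      sgd  A100       12        466       637
take 3 rows with largest lr_x1e4:
       opt   gpu  lr_x1e4  loss_x100  params_m
2  adagrad  V100       80        454       288
1      sgd  V100       71        286       637
0  adagrad  V100       48        396       288
group by opt, min of lr_x1e4:
         lr_x1e4
opt             
adagrad       48
sgd           71

71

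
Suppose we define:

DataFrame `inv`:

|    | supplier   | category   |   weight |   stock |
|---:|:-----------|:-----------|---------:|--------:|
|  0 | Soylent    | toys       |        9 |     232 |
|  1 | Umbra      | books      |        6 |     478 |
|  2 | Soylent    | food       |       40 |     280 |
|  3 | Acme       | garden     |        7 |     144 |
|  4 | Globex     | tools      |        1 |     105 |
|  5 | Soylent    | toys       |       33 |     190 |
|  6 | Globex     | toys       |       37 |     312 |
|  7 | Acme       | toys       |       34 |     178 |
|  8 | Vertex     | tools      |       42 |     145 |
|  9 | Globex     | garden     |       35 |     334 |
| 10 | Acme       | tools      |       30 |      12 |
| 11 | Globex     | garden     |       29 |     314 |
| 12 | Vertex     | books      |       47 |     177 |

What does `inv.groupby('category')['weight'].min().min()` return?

1

group by category, min of weight:
category
books      6
food      40
garden     7
tools      1
toys       9
Name: weight, dtype: int64
Hence 1.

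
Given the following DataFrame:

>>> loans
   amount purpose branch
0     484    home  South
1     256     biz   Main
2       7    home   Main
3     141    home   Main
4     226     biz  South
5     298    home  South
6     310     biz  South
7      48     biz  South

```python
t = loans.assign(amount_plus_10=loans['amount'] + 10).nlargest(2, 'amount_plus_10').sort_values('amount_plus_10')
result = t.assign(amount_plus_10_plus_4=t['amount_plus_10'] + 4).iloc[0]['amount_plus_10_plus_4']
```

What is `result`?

add column amount_plus_10 = loans['amount'] + 10:
   amount purpose branch  amount_plus_10
0     484    home  South             494
1     256     biz   Main             266
2       7    home   Main              17
3     141    home   Main             151
4     226     biz  South             236
5     298    home  South             308
6     310     biz  South             320
7      48     biz  South              58
take 2 rows with largest amount_plus_10:
   amount purpose branch  amount_plus_10
0     484    home  South             494
6     310     biz  South             320
sort by amount_plus_10:
   amount purpose branch  amount_plus_10
6     310     biz  South             320
0     484    home  South             494
add column amount_plus_10_plus_4 = t['amount_plus_10'] + 4:
   amount purpose branch  amount_plus_10  amount_plus_10_plus_4
6     310     biz  South             320                    324
0     484    home  South             494                    498

324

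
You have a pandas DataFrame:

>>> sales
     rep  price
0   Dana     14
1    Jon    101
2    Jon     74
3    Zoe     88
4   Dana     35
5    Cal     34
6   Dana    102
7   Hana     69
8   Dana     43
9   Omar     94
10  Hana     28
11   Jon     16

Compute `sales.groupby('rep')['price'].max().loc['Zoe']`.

group by rep, max of price:
rep
Cal      34
Dana    102
Hana     69
Jon     101
Omar     94
Zoe      88
Name: price, dtype: int64
value at index 'Zoe' → 88

88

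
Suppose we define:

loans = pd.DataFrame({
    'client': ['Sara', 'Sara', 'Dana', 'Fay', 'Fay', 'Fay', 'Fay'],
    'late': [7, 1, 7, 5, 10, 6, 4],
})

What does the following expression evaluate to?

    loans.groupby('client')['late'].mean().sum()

group by client, mean of late:
client
Dana    7.00
Fay     6.25
Sara    4.00
Name: late, dtype: float64
sum of the resulting series → 17.25

17.25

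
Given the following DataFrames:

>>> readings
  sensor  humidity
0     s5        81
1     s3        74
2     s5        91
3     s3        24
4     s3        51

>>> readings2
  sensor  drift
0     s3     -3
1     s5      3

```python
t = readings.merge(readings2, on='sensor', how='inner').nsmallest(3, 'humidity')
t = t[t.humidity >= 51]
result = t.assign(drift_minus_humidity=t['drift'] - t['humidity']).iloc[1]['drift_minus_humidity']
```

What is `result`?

-77

merge on 'sensor' (how='inner') → 5 rows:
  sensor  humidity  drift
0     s5        81      3
1     s3        74     -3
2     s5        91      3
3     s3        24     -3
4     s3        51     -3
take 3 rows with smallest humidity:
  sensor  humidity  drift
3     s3        24     -3
4     s3        51     -3
1     s3        74     -3
filter rows where humidity >= 51:
  sensor  humidity  drift
4     s3        51     -3
1     s3        74     -3
add column drift_minus_humidity = t['drift'] - t['humidity']:
  sensor  humidity  drift  drift_minus_humidity
4     s3        51     -3                   -54
1     s3        74     -3                   -77
The value at position 1, column 'drift_minus_humidity' is -77.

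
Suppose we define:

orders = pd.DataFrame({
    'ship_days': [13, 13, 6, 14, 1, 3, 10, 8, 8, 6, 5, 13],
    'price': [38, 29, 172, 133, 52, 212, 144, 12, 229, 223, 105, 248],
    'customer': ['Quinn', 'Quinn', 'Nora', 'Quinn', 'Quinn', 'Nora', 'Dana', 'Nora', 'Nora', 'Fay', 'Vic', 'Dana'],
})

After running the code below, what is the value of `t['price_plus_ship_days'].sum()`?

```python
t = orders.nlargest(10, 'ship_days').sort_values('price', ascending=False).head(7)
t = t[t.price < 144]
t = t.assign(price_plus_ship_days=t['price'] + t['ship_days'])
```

take 10 rows with largest ship_days:
    ship_days  price customer
3          14    133    Quinn
0          13     38    Quinn
1          13     29    Quinn
11         13    248     Dana
6          10    144     Dana
7           8     12     Nora
8           8    229     Nora
2           6    172     Nora
9           6    223      Fay
10          5    105      Vic
sort by price descending:
    ship_days  price customer
11         13    248     Dana
8           8    229     Nora
9           6    223      Fay
2           6    172     Nora
6          10    144     Dana
3          14    133    Quinn
10          5    105      Vic
0          13     38    Quinn
1          13     29    Quinn
7           8     12     Nora
take first 7 rows:
    ship_days  price customer
11         13    248     Dana
8           8    229     Nora
9           6    223      Fay
2           6    172     Nora
6          10    144     Dana
3          14    133    Quinn
10          5    105      Vic
filter rows where price < 144:
    ship_days  price customer
3          14    133    Quinn
10          5    105      Vic
add column price_plus_ship_days = t['price'] + t['ship_days']:
    ship_days  price customer  price_plus_ship_days
3          14    133    Quinn                   147
10          5    105      Vic                   110

257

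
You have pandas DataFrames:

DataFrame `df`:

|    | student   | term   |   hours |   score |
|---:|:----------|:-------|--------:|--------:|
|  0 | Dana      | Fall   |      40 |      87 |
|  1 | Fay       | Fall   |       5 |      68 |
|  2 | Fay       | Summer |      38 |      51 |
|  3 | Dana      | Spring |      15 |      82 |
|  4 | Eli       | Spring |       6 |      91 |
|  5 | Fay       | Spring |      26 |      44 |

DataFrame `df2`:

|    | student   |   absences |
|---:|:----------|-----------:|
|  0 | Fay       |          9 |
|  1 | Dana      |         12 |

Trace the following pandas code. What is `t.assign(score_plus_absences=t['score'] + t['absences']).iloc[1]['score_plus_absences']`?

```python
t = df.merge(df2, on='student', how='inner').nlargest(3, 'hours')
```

merge on 'student' (how='inner') → 5 rows:
  student    term  hours  score  absences
0    Dana    Fall     40     87        12
1     Fay    Fall      5     68         9
2     Fay  Summer     38     51         9
3    Dana  Spring     15     82        12
4     Fay  Spring     26     44         9
take 3 rows with largest hours:
  student    term  hours  score  absences
0    Dana    Fall     40     87        12
2     Fay  Summer     38     51         9
4     Fay  Spring     26     44         9
add column score_plus_absences = t['score'] + t['absences']:
  student    term  hours  score  absences  score_plus_absences
0    Dana    Fall     40     87        12                   99
2     Fay  Summer     38     51         9                   60
4     Fay  Spring     26     44         9                   53

60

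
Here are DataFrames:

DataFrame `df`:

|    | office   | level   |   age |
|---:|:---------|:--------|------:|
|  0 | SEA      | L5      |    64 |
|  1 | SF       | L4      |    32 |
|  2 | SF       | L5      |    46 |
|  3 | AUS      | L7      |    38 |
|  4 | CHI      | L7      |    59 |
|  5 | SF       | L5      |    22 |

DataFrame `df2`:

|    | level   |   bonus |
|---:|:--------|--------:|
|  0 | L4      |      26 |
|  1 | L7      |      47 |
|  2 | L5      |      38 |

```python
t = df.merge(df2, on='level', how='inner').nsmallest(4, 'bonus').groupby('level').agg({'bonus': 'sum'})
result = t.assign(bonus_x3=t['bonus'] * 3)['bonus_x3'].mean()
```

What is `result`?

210.0

merge on 'level' (how='inner') → 6 rows:
  office level  age  bonus
0    SEA    L5   64     38
1     SF    L4   32     26
2     SF    L5   46     38
3    AUS    L7   38     47
4    CHI    L7   59     47
5     SF    L5   22     38
take 4 rows with smallest bonus:
  office level  age  bonus
1     SF    L4   32     26
0    SEA    L5   64     38
2     SF    L5   46     38
5     SF    L5   22     38
group by level, sum of bonus:
       bonus
level       
L4        26
L5       114
add column bonus_x3 = t['bonus'] * 3:
       bonus  bonus_x3
level                 
L4        26        78
L5       114       342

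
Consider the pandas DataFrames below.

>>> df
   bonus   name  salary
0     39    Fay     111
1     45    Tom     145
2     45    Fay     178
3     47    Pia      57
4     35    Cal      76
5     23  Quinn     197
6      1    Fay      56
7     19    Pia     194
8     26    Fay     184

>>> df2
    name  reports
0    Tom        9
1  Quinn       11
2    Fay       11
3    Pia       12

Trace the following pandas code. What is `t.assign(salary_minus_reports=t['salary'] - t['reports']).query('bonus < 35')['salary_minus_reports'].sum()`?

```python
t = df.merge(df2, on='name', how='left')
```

586.0

merge on 'name' (how='left') → 9 rows:
   bonus   name  salary  reports
0     39    Fay     111     11.0
1     45    Tom     145      9.0
2     45    Fay     178     11.0
3     47    Pia      57     12.0
4     35    Cal      76      NaN
5     23  Quinn     197     11.0
6      1    Fay      56     11.0
7     19    Pia     194     12.0
8     26    Fay     184     11.0
add column salary_minus_reports = t['salary'] - t['reports']:
   bonus   name  salary  reports  salary_minus_reports
0     39    Fay     111     11.0                 100.0
1     45    Tom     145      9.0                 136.0
2     45    Fay     178     11.0                 167.0
3     47    Pia      57     12.0                  45.0
4     35    Cal      76      NaN                   NaN
5     23  Quinn     197     11.0                 186.0
6      1    Fay      56     11.0                  45.0
7     19    Pia     194     12.0                 182.0
8     26    Fay     184     11.0                 173.0
filter rows where bonus < 35:
   bonus   name  salary  reports  salary_minus_reports
5     23  Quinn     197     11.0                 186.0
6      1    Fay      56     11.0                  45.0
7     19    Pia     194     12.0                 182.0
8     26    Fay     184     11.0                 173.0
So sum() = 586.0.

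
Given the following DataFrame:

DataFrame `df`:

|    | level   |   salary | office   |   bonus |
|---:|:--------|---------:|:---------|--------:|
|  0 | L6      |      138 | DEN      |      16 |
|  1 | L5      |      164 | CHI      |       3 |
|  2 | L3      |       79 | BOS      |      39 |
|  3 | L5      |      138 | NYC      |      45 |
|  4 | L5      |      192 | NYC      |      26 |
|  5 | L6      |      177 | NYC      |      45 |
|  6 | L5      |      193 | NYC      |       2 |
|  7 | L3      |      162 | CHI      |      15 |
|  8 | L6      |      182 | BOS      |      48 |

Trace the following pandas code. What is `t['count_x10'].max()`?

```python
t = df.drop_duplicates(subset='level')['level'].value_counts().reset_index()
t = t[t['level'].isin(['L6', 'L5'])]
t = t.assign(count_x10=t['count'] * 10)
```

drop duplicate level (keep=first):
  level  salary office  bonus
0    L6     138    DEN     16
1    L5     164    CHI      3
2    L3      79    BOS     39
value_counts of level:
level
L6    1
L5    1
L3    1
Name: count, dtype: int64
reset_index():
  level  count
0    L6      1
1    L5      1
2    L3      1
filter rows where level in ['L6', 'L5']:
  level  count
0    L6      1
1    L5      1
add column count_x10 = t['count'] * 10:
  level  count  count_x10
0    L6      1         10
1    L5      1         10
Finally, max of column 'count_x10' = 10.

10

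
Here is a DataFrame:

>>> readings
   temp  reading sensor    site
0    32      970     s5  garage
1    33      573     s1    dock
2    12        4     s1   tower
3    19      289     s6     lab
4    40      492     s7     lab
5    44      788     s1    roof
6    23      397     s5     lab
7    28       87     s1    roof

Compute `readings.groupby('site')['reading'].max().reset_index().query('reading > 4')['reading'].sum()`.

2823

group by site, max of reading:
site
dock      573
garage    970
lab       492
roof      788
tower       4
Name: reading, dtype: int64
reset_index():
     site  reading
0    dock      573
1  garage      970
2     lab      492
3    roof      788
4   tower        4
filter rows where reading > 4:
     site  reading
0    dock      573
1  garage      970
2     lab      492
3    roof      788
So sum() = 2823.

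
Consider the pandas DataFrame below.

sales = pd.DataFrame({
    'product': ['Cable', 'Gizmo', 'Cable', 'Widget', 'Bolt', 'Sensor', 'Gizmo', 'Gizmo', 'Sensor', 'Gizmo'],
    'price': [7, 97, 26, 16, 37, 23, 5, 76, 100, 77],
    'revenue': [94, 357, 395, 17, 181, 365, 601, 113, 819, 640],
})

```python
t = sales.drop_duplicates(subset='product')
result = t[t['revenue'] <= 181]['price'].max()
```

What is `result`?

drop duplicate product (keep=first):
  product  price  revenue
0   Cable      7       94
1   Gizmo     97      357
3  Widget     16       17
4    Bolt     37      181
5  Sensor     23      365
filter rows where revenue <= 181:
  product  price  revenue
0   Cable      7       94
3  Widget     16       17
4    Bolt     37      181

37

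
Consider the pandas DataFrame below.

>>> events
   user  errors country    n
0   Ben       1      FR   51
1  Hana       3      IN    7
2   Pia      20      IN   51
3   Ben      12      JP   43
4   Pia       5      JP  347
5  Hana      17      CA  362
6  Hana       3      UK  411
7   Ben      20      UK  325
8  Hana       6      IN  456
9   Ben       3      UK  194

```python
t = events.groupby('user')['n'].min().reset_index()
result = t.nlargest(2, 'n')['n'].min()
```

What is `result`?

group by user, min of n:
user
Ben     43
Hana     7
Pia     51
Name: n, dtype: int64
reset_index():
   user   n
0   Ben  43
1  Hana   7
2   Pia  51
take 2 rows with largest n:
  user   n
2  Pia  51
0  Ben  43
min of column 'n' → 43

43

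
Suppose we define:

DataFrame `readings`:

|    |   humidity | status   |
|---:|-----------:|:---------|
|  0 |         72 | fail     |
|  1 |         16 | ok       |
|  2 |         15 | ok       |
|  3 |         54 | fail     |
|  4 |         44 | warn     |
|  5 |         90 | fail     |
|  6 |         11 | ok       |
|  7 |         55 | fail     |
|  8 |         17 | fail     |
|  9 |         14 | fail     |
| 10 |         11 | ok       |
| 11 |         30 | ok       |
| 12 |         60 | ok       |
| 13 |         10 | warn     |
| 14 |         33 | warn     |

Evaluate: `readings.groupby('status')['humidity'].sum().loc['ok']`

143

group by status, sum of humidity:
status
fail    302
ok      143
warn     87
Name: humidity, dtype: int64
So loc['ok'] = 143.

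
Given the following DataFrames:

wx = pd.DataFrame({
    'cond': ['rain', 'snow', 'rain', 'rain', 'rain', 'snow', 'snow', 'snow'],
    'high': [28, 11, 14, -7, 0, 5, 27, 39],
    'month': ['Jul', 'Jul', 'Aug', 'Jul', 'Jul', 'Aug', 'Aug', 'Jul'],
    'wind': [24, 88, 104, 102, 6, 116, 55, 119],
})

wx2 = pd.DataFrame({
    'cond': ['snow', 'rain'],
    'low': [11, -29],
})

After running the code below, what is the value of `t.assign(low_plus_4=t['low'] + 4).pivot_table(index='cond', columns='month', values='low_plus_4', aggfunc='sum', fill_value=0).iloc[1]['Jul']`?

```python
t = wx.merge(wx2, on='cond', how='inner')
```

merge on 'cond' (how='inner') → 8 rows:
   cond  high month  wind  low
0  rain    28   Jul    24  -29
1  snow    11   Jul    88   11
2  rain    14   Aug   104  -29
3  rain    -7   Jul   102  -29
4  rain     0   Jul     6  -29
5  snow     5   Aug   116   11
6  snow    27   Aug    55   11
7  snow    39   Jul   119   11
add column low_plus_4 = t['low'] + 4:
   cond  high month  wind  low  low_plus_4
0  rain    28   Jul    24  -29         -25
1  snow    11   Jul    88   11          15
2  rain    14   Aug   104  -29         -25
3  rain    -7   Jul   102  -29         -25
4  rain     0   Jul     6  -29         -25
5  snow     5   Aug   116   11          15
6  snow    27   Aug    55   11          15
7  snow    39   Jul   119   11          15
pivot: rows=cond, cols=month, sum(low_plus_4):
month  Aug  Jul
cond           
rain   -25  -75
snow    30   30
Hence 30.

30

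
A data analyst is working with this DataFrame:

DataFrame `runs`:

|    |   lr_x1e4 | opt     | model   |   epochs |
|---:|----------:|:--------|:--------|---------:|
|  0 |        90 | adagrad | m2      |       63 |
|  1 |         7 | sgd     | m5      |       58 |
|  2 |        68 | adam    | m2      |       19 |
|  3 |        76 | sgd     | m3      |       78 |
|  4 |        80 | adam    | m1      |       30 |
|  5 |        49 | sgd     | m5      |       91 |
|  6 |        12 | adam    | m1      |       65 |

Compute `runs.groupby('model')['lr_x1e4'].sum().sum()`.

382

group by model, sum of lr_x1e4:
model
m1     92
m2    158
m3     76
m5     56
Name: lr_x1e4, dtype: int64
Reading off the sum of the resulting series, we get 382.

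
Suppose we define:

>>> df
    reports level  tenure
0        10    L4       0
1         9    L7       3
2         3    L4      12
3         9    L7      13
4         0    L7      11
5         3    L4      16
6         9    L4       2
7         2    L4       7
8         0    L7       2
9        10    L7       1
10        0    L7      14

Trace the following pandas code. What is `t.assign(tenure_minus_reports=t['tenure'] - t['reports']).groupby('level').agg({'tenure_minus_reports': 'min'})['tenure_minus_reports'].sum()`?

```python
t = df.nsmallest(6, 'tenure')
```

take 6 rows with smallest tenure:
   reports level  tenure
0       10    L4       0
9       10    L7       1
6        9    L4       2
8        0    L7       2
1        9    L7       3
7        2    L4       7
add column tenure_minus_reports = t['tenure'] - t['reports']:
   reports level  tenure  tenure_minus_reports
0       10    L4       0                   -10
9       10    L7       1                    -9
6        9    L4       2                    -7
8        0    L7       2                     2
1        9    L7       3                    -6
7        2    L4       7                     5
group by level, min of tenure_minus_reports:
       tenure_minus_reports
level                      
L4                      -10
L7                       -9
Hence -19.

-19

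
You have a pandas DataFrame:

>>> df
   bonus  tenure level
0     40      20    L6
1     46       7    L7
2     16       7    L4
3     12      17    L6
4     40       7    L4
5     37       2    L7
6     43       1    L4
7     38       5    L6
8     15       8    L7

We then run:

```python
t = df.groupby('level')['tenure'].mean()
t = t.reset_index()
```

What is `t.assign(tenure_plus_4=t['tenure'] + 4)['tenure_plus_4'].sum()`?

group by level, mean of tenure:
level
L4     5.000000
L6    14.000000
L7     5.666667
Name: tenure, dtype: float64
reset_index():
  level     tenure
0    L4   5.000000
1    L6  14.000000
2    L7   5.666667
add column tenure_plus_4 = t['tenure'] + 4:
  level     tenure  tenure_plus_4
0    L4   5.000000       9.000000
1    L6  14.000000      18.000000
2    L7   5.666667       9.666667
Taking the sum of column 'tenure_plus_4' gives 36.6666666667.

36.6666666667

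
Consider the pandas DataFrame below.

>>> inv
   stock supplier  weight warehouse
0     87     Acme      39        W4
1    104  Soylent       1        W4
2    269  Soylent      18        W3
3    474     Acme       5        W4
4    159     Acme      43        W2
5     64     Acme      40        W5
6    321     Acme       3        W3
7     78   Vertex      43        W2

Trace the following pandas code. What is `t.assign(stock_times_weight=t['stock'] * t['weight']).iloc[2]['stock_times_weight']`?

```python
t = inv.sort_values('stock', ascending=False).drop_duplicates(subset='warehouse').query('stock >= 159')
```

sort by stock descending:
   stock supplier  weight warehouse
3    474     Acme       5        W4
6    321     Acme       3        W3
2    269  Soylent      18        W3
4    159     Acme      43        W2
1    104  Soylent       1        W4
0     87     Acme      39        W4
7     78   Vertex      43        W2
5     64     Acme      40        W5
drop duplicate warehouse (keep=first):
   stock supplier  weight warehouse
3    474     Acme       5        W4
6    321     Acme       3        W3
4    159     Acme      43        W2
5     64     Acme      40        W5
filter rows where stock >= 159:
   stock supplier  weight warehouse
3    474     Acme       5        W4
6    321     Acme       3        W3
4    159     Acme      43        W2
add column stock_times_weight = t['stock'] * t['weight']:
   stock supplier  weight warehouse  stock_times_weight
3    474     Acme       5        W4                2370
6    321     Acme       3        W3                 963
4    159     Acme      43        W2                6837

6837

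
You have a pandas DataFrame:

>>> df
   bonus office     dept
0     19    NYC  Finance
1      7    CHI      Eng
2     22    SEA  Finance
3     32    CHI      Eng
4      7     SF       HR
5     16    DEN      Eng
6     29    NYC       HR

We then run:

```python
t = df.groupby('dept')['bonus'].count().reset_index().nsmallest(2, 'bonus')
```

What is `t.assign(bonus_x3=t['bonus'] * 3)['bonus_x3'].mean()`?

6.0

group by dept, count of bonus:
dept
Eng        3
Finance    2
HR         2
Name: bonus, dtype: int64
reset_index():
      dept  bonus
0      Eng      3
1  Finance      2
2       HR      2
take 2 rows with smallest bonus:
      dept  bonus
1  Finance      2
2       HR      2
add column bonus_x3 = t['bonus'] * 3:
      dept  bonus  bonus_x3
1  Finance      2         6
2       HR      2         6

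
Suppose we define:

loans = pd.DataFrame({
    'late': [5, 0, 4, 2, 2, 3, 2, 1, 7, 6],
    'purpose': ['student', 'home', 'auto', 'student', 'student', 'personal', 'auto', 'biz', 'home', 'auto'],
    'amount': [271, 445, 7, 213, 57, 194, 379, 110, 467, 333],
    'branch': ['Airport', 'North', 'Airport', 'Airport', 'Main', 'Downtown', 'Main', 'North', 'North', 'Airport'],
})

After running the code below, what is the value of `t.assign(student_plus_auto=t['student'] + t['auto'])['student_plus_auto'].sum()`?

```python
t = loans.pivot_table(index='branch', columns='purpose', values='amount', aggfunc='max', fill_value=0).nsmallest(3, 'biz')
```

pivot: rows=branch, cols=purpose, max(amount):
purpose   auto  biz  home  personal  student
branch                                      
Airport    333    0     0         0      271
Downtown     0    0     0       194        0
Main       379    0     0         0       57
North        0  110   467         0        0
take 3 rows with smallest biz:
purpose   auto  biz  home  personal  student
branch                                      
Airport    333    0     0         0      271
Downtown     0    0     0       194        0
Main       379    0     0         0       57
add column student_plus_auto = t['student'] + t['auto']:
purpose   auto  biz  home  personal  student  student_plus_auto
branch                                                         
Airport    333    0     0         0      271                604
Downtown     0    0     0       194        0                  0
Main       379    0     0         0       57                436

1040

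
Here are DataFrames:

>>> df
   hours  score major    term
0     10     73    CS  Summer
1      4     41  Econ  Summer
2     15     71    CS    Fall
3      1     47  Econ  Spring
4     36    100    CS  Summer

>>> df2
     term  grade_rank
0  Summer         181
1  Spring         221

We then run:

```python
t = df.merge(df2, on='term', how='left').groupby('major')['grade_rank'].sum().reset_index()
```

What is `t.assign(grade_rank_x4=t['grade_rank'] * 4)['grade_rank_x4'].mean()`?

merge on 'term' (how='left') → 5 rows:
   hours  score major    term  grade_rank
0     10     73    CS  Summer       181.0
1      4     41  Econ  Summer       181.0
2     15     71    CS    Fall         NaN
3      1     47  Econ  Spring       221.0
4     36    100    CS  Summer       181.0
group by major, sum of grade_rank:
major
CS      362.0
Econ    402.0
Name: grade_rank, dtype: float64
reset_index():
  major  grade_rank
0    CS       362.0
1  Econ       402.0
add column grade_rank_x4 = t['grade_rank'] * 4:
  major  grade_rank  grade_rank_x4
0    CS       362.0         1448.0
1  Econ       402.0         1608.0
Reading off the mean of column 'grade_rank_x4', we get 1528.0.

1528.0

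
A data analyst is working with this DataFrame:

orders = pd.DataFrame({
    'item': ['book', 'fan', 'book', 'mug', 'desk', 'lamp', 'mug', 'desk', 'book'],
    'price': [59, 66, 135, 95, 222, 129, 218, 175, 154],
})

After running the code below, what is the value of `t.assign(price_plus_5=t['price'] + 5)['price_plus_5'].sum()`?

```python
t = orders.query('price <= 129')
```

369

filter rows where price <= 129:
   item  price
0  book     59
1   fan     66
3   mug     95
5  lamp    129
add column price_plus_5 = t['price'] + 5:
   item  price  price_plus_5
0  book     59            64
1   fan     66            71
3   mug     95           100
5  lamp    129           134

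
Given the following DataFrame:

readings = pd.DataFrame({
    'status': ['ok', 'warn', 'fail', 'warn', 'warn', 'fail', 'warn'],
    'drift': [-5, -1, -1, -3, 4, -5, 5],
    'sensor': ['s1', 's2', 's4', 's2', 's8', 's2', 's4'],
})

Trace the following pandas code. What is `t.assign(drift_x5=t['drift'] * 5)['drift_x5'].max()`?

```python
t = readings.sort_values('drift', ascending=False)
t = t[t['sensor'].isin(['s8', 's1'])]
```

sort by drift descending:
  status  drift sensor
6   warn      5     s4
4   warn      4     s8
1   warn     -1     s2
2   fail     -1     s4
3   warn     -3     s2
0     ok     -5     s1
5   fail     -5     s2
filter rows where sensor in ['s8', 's1']:
  status  drift sensor
4   warn      4     s8
0     ok     -5     s1
add column drift_x5 = t['drift'] * 5:
  status  drift sensor  drift_x5
4   warn      4     s8        20
0     ok     -5     s1       -25
max of column 'drift_x5' → 20

20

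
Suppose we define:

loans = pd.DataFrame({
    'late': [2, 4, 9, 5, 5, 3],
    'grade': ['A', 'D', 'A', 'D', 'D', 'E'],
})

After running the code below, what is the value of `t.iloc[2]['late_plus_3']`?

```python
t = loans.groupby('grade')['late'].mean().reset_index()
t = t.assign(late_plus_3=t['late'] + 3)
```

group by grade, mean of late:
grade
A    5.500000
D    4.666667
E    3.000000
Name: late, dtype: float64
reset_index():
  grade      late
0     A  5.500000
1     D  4.666667
2     E  3.000000
add column late_plus_3 = t['late'] + 3:
  grade      late  late_plus_3
0     A  5.500000     8.500000
1     D  4.666667     7.666667
2     E  3.000000     6.000000
Finally, value at position 2, column 'late_plus_3' = 6.0.

6.0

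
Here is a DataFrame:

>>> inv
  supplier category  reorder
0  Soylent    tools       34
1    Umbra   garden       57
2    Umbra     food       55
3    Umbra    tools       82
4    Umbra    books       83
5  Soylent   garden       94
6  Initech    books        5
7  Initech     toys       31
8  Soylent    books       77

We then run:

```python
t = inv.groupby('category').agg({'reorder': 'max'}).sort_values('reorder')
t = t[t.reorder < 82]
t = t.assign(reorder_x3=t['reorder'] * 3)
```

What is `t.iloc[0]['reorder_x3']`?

93

group by category, max of reorder:
          reorder
category         
books          83
food           55
garden         94
tools          82
toys           31
sort by reorder:
          reorder
category         
toys           31
food           55
tools          82
books          83
garden         94
filter rows where reorder < 82:
          reorder
category         
toys           31
food           55
add column reorder_x3 = t['reorder'] * 3:
          reorder  reorder_x3
category                     
toys           31          93
food           55         165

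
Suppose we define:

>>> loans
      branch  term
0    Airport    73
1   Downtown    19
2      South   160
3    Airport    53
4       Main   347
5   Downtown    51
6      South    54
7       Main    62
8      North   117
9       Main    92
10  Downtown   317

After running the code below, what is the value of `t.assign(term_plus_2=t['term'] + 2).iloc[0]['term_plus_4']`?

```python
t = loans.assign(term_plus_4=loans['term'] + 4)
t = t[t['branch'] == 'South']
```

164

add column term_plus_4 = loans['term'] + 4:
      branch  term  term_plus_4
0    Airport    73           77
1   Downtown    19           23
2      South   160          164
3    Airport    53           57
4       Main   347          351
5   Downtown    51           55
6      South    54           58
7       Main    62           66
8      North   117          121
9       Main    92           96
10  Downtown   317          321
filter rows where branch == 'South':
  branch  term  term_plus_4
2  South   160          164
6  South    54           58
add column term_plus_2 = t['term'] + 2:
  branch  term  term_plus_4  term_plus_2
2  South   160          164          162
6  South    54           58           56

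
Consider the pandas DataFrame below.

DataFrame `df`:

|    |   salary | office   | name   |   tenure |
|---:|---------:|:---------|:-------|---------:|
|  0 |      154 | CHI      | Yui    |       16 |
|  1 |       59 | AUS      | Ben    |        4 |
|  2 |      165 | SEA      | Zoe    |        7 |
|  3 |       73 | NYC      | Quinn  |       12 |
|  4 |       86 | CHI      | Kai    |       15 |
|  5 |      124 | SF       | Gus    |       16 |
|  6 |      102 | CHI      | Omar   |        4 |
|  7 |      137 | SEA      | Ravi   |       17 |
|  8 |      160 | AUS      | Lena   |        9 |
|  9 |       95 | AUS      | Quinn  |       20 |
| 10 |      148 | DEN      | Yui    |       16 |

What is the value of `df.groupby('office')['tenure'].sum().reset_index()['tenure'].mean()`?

22.6666666667

group by office, sum of tenure:
office
AUS    33
CHI    35
DEN    16
NYC    12
SEA    24
SF     16
Name: tenure, dtype: int64
reset_index():
  office  tenure
0    AUS      33
1    CHI      35
2    DEN      16
3    NYC      12
4    SEA      24
5     SF      16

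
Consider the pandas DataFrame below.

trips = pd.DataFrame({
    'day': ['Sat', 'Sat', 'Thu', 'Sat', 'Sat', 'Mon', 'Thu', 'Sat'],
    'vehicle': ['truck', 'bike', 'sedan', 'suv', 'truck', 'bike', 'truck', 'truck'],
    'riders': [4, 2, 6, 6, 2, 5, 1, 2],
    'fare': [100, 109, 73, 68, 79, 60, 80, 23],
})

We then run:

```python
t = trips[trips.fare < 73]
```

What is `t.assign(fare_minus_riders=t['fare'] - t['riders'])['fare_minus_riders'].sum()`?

138

filter rows where fare < 73:
   day vehicle  riders  fare
3  Sat     suv       6    68
5  Mon    bike       5    60
7  Sat   truck       2    23
add column fare_minus_riders = t['fare'] - t['riders']:
   day vehicle  riders  fare  fare_minus_riders
3  Sat     suv       6    68                 62
5  Mon    bike       5    60                 55
7  Sat   truck       2    23                 21
Hence 138.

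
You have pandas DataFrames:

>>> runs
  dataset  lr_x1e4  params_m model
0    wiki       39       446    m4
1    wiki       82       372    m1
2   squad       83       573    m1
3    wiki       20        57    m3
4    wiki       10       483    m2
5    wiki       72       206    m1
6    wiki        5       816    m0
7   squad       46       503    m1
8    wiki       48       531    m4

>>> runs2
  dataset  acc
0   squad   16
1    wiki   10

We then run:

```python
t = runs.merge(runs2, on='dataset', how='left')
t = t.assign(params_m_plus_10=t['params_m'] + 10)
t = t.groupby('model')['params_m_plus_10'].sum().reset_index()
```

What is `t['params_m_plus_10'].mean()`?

815.4

merge on 'dataset' (how='left') → 9 rows:
  dataset  lr_x1e4  params_m model  acc
0    wiki       39       446    m4   10
1    wiki       82       372    m1   10
2   squad       83       573    m1   16
3    wiki       20        57    m3   10
4    wiki       10       483    m2   10
5    wiki       72       206    m1   10
6    wiki        5       816    m0   10
7   squad       46       503    m1   16
8    wiki       48       531    m4   10
add column params_m_plus_10 = t['params_m'] + 10:
  dataset  lr_x1e4  params_m model  acc  params_m_plus_10
0    wiki       39       446    m4   10               456
1    wiki       82       372    m1   10               382
2   squad       83       573    m1   16               583
3    wiki       20        57    m3   10                67
4    wiki       10       483    m2   10               493
5    wiki       72       206    m1   10               216
6    wiki        5       816    m0   10               826
7   squad       46       503    m1   16               513
8    wiki       48       531    m4   10               541
group by model, sum of params_m_plus_10:
model
m0     826
m1    1694
m2     493
m3      67
m4     997
Name: params_m_plus_10, dtype: int64
reset_index():
  model  params_m_plus_10
0    m0               826
1    m1              1694
2    m2               493
3    m3                67
4    m4               997
mean of column 'params_m_plus_10' → 815.4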